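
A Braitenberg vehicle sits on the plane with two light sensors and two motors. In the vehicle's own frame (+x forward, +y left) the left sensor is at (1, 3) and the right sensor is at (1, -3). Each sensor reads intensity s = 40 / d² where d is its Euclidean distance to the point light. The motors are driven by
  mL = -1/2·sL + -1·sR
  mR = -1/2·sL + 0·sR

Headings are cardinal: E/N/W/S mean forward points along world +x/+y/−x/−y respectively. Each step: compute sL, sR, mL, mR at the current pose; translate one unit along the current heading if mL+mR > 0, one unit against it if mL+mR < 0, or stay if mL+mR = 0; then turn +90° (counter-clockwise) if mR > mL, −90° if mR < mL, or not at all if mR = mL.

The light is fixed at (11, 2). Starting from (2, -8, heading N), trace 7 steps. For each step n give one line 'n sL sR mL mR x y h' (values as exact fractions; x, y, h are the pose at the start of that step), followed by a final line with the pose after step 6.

n=0: pose=(2,-8,N); sL=8/45, sR=40/117; mL=-28/65, mR=-4/45; mL+mR=-304/585 → advance -1; mR−mL=40/117 → turn +1·90°
n=1: pose=(2,-9,W); sL=5/37, sR=10/41; mL=-945/3034, mR=-5/74; mL+mR=-575/1517 → advance -1; mR−mL=10/41 → turn +1·90°
n=2: pose=(3,-9,S); sL=40/169, sR=8/53; mL=-2412/8957, mR=-20/169; mL+mR=-3472/8957 → advance -1; mR−mL=8/53 → turn +1·90°
n=3: pose=(3,-8,E); sL=20/49, sR=20/109; mL=-2070/5341, mR=-10/49; mL+mR=-3160/5341 → advance -1; mR−mL=20/109 → turn +1·90°
n=4: pose=(2,-8,N); sL=8/45, sR=40/117; mL=-28/65, mR=-4/45; mL+mR=-304/585 → advance -1; mR−mL=40/117 → turn +1·90°
n=5: pose=(2,-9,W); sL=5/37, sR=10/41; mL=-945/3034, mR=-5/74; mL+mR=-575/1517 → advance -1; mR−mL=10/41 → turn +1·90°
n=6: pose=(3,-9,S); sL=40/169, sR=8/53; mL=-2412/8957, mR=-20/169; mL+mR=-3472/8957 → advance -1; mR−mL=8/53 → turn +1·90°

0 8/45 40/117 -28/65 -4/45 2 -8 N
1 5/37 10/41 -945/3034 -5/74 2 -9 W
2 40/169 8/53 -2412/8957 -20/169 3 -9 S
3 20/49 20/109 -2070/5341 -10/49 3 -8 E
4 8/45 40/117 -28/65 -4/45 2 -8 N
5 5/37 10/41 -945/3034 -5/74 2 -9 W
6 40/169 8/53 -2412/8957 -20/169 3 -9 S
final 3 -8 E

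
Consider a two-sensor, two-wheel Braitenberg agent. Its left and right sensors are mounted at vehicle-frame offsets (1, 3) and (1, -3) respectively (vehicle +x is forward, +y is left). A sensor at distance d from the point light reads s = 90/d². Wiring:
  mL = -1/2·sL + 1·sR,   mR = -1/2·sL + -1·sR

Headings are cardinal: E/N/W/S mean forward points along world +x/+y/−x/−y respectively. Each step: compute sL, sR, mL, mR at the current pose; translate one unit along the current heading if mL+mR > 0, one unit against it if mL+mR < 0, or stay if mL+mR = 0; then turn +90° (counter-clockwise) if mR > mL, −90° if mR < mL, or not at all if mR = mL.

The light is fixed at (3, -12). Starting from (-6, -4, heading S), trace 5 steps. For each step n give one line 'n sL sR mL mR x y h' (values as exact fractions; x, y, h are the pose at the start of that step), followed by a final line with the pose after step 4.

n=0: pose=(-6,-4,S); sL=18/17, sR=90/193; mL=-207/3281, mR=-3267/3281; mL+mR=-18/17 → advance -1; mR−mL=-180/193 → turn -1·90°
n=1: pose=(-6,-3,W); sL=45/68, sR=45/122; mL=315/8296, mR=-5805/8296; mL+mR=-45/68 → advance -1; mR−mL=-45/61 → turn -1·90°
n=2: pose=(-5,-3,N); sL=90/221, sR=18/25; mL=2853/5525, mR=-5103/5525; mL+mR=-90/221 → advance -1; mR−mL=-36/25 → turn -1·90°
n=3: pose=(-5,-4,E); sL=9/17, sR=45/37; mL=1197/1258, mR=-1863/1258; mL+mR=-9/17 → advance -1; mR−mL=-90/37 → turn -1·90°
n=4: pose=(-6,-4,S); sL=18/17, sR=90/193; mL=-207/3281, mR=-3267/3281; mL+mR=-18/17 → advance -1; mR−mL=-180/193 → turn -1·90°

0 18/17 90/193 -207/3281 -3267/3281 -6 -4 S
1 45/68 45/122 315/8296 -5805/8296 -6 -3 W
2 90/221 18/25 2853/5525 -5103/5525 -5 -3 N
3 9/17 45/37 1197/1258 -1863/1258 -5 -4 E
4 18/17 90/193 -207/3281 -3267/3281 -6 -4 S
final -6 -3 W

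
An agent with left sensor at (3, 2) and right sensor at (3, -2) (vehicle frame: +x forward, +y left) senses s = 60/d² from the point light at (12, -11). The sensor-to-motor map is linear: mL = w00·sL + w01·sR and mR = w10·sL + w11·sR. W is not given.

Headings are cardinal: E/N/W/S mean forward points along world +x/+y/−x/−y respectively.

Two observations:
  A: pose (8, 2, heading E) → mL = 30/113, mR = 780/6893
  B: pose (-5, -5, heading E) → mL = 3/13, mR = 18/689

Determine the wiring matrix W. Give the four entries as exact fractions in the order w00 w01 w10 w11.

obs A: pose=(8,2,E) → sL=30/113, sR=30/61, mL=30/113, mR=780/6893
obs B: pose=(-5,-5,E) → sL=3/13, sR=15/53, mL=3/13, mR=18/689
sensor matrix S = [[30/113, 30/61], [3/13, 15/53]]; det S = -182160/4749277
solve [mL_A; mL_B] = S·[w00; w01] and [mR_A; mR_B] = S·[w10; w11]:
  w00 = 1, w01 = 0, w10 = -1/2, w11 = 1/2

1 0 -1/2 1/2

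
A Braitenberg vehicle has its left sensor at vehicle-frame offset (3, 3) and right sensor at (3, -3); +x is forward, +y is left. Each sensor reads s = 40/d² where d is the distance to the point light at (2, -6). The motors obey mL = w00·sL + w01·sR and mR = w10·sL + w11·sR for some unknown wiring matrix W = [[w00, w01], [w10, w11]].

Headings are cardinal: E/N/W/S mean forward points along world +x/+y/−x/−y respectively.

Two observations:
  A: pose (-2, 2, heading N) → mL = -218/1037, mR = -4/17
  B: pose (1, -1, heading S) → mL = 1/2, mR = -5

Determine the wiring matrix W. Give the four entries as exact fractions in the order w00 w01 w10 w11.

1/2 -1 -1 0

obs A: pose=(-2,2,N) → sL=4/17, sR=20/61, mL=-218/1037, mR=-4/17
obs B: pose=(1,-1,S) → sL=5, sR=2, mL=1/2, mR=-5
sensor matrix S = [[4/17, 20/61], [5, 2]]; det S = -1212/1037
solve [mL_A; mL_B] = S·[w00; w01] and [mR_A; mR_B] = S·[w10; w11]:
  w00 = 1/2, w01 = -1, w10 = -1, w11 = 0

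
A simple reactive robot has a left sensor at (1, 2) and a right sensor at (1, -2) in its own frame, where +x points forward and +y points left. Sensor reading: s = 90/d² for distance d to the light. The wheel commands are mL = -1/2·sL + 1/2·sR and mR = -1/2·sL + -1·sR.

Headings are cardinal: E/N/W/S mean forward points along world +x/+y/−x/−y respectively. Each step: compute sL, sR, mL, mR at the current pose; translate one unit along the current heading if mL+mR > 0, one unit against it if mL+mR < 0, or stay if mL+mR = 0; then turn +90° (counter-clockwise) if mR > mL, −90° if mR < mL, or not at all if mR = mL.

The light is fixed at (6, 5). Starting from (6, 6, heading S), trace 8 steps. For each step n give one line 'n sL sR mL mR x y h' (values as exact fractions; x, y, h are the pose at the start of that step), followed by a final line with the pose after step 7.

n=0: pose=(6,6,S); sL=45/2, sR=45/2; mL=0, mR=-135/4; mL+mR=-135/4 → advance -1; mR−mL=-135/4 → turn -1·90°
n=1: pose=(6,7,W); sL=90, sR=90/17; mL=-720/17, mR=-855/17; mL+mR=-1575/17 → advance -1; mR−mL=-135/17 → turn -1·90°
n=2: pose=(7,7,N); sL=9, sR=5; mL=-2, mR=-19/2; mL+mR=-23/2 → advance -1; mR−mL=-15/2 → turn -1·90°
n=3: pose=(7,6,E); sL=90/13, sR=18; mL=72/13, mR=-279/13; mL+mR=-207/13 → advance -1; mR−mL=-27 → turn -1·90°
n=4: pose=(6,6,S); sL=45/2, sR=45/2; mL=0, mR=-135/4; mL+mR=-135/4 → advance -1; mR−mL=-135/4 → turn -1·90°
n=5: pose=(6,7,W); sL=90, sR=90/17; mL=-720/17, mR=-855/17; mL+mR=-1575/17 → advance -1; mR−mL=-135/17 → turn -1·90°
n=6: pose=(7,7,N); sL=9, sR=5; mL=-2, mR=-19/2; mL+mR=-23/2 → advance -1; mR−mL=-15/2 → turn -1·90°
n=7: pose=(7,6,E); sL=90/13, sR=18; mL=72/13, mR=-279/13; mL+mR=-207/13 → advance -1; mR−mL=-27 → turn -1·90°

0 45/2 45/2 0 -135/4 6 6 S
1 90 90/17 -720/17 -855/17 6 7 W
2 9 5 -2 -19/2 7 7 N
3 90/13 18 72/13 -279/13 7 6 E
4 45/2 45/2 0 -135/4 6 6 S
5 90 90/17 -720/17 -855/17 6 7 W
6 9 5 -2 -19/2 7 7 N
7 90/13 18 72/13 -279/13 7 6 E
final 6 6 S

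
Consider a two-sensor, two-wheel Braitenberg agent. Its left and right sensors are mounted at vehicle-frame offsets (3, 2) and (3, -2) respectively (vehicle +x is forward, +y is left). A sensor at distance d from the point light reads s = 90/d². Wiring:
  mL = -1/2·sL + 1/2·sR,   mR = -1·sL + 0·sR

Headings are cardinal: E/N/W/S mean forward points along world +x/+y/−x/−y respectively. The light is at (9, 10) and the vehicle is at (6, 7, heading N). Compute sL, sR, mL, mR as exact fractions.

left sensor world pos  = (4, 10); dL² = 25
right sensor world pos = (8, 10); dR² = 1
sL = 90/25 = 18/5
sR = 90/1 = 90
mL = -1/2·sL + 1/2·sR = 216/5
mR = -1·sL + 0·sR = -18/5

18/5 90 216/5 -18/5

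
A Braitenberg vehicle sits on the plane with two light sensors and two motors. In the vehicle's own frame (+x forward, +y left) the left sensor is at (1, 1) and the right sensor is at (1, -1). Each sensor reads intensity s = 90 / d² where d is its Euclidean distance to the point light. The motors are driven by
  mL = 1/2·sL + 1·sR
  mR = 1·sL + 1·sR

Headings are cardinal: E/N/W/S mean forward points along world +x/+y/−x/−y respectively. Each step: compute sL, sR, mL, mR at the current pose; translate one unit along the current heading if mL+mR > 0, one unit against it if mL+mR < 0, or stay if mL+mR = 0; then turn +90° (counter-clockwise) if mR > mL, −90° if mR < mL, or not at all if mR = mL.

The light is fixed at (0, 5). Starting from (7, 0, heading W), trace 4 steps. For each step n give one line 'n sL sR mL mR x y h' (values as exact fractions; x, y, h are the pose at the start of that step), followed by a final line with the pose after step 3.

n=0: pose=(7,0,W); sL=5/4, sR=45/26; mL=245/104, mR=155/52; mL+mR=555/104 → advance +1; mR−mL=5/8 → turn +1·90°
n=1: pose=(6,0,S); sL=18/17, sR=90/61; mL=2079/1037, mR=2628/1037; mL+mR=4707/1037 → advance +1; mR−mL=9/17 → turn +1·90°
n=2: pose=(6,-1,E); sL=45/37, sR=45/49; mL=5535/3626, mR=3870/1813; mL+mR=13275/3626 → advance +1; mR−mL=45/74 → turn +1·90°
n=3: pose=(7,-1,N); sL=90/61, sR=90/89; mL=9495/5429, mR=13500/5429; mL+mR=22995/5429 → advance +1; mR−mL=45/61 → turn +1·90°

0 5/4 45/26 245/104 155/52 7 0 W
1 18/17 90/61 2079/1037 2628/1037 6 0 S
2 45/37 45/49 5535/3626 3870/1813 6 -1 E
3 90/61 90/89 9495/5429 13500/5429 7 -1 N
final 7 0 W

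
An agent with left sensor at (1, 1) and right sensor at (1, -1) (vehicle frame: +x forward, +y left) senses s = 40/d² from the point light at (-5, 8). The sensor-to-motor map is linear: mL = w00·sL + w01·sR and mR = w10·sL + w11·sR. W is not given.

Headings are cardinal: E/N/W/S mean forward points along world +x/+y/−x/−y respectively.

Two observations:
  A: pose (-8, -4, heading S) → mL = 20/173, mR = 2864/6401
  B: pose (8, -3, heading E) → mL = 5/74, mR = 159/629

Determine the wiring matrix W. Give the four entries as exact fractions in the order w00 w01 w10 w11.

1/2 0 1 1

obs A: pose=(-8,-4,S) → sL=40/173, sR=8/37, mL=20/173, mR=2864/6401
obs B: pose=(8,-3,E) → sL=5/37, sR=2/17, mL=5/74, mR=159/629
sensor matrix S = [[40/173, 8/37], [5/37, 2/17]]; det S = -8120/4026229
solve [mL_A; mL_B] = S·[w00; w01] and [mR_A; mR_B] = S·[w10; w11]:
  w00 = 1/2, w01 = 0, w10 = 1, w11 = 1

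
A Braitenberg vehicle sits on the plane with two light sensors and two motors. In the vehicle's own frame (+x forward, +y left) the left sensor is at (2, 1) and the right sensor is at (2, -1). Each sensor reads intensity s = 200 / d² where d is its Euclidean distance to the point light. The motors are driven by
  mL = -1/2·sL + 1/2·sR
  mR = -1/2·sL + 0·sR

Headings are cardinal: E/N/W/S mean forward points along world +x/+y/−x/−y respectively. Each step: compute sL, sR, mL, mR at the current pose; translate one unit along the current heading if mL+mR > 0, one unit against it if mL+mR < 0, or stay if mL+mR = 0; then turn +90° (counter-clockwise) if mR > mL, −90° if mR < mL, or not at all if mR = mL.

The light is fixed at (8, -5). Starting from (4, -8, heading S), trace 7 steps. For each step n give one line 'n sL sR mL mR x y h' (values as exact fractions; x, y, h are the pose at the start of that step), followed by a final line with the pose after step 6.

0 100/17 4 -16/17 -50/17 4 -8 S
1 40/9 200/37 160/333 -20/9 4 -7 W
2 25/2 50 75/4 -25/4 5 -7 N
3 200 40 -80 -100 5 -6 E
4 100/9 100/17 -400/153 -50/9 4 -6 S
5 200/37 200/37 0 -100/37 4 -5 W
6 10 25 15/2 -5 5 -5 N
final 5 -4 E

n=0: pose=(4,-8,S); sL=100/17, sR=4; mL=-16/17, mR=-50/17; mL+mR=-66/17 → advance -1; mR−mL=-2 → turn -1·90°
n=1: pose=(4,-7,W); sL=40/9, sR=200/37; mL=160/333, mR=-20/9; mL+mR=-580/333 → advance -1; mR−mL=-100/37 → turn -1·90°
n=2: pose=(5,-7,N); sL=25/2, sR=50; mL=75/4, mR=-25/4; mL+mR=25/2 → advance +1; mR−mL=-25 → turn -1·90°
n=3: pose=(5,-6,E); sL=200, sR=40; mL=-80, mR=-100; mL+mR=-180 → advance -1; mR−mL=-20 → turn -1·90°
n=4: pose=(4,-6,S); sL=100/9, sR=100/17; mL=-400/153, mR=-50/9; mL+mR=-1250/153 → advance -1; mR−mL=-50/17 → turn -1·90°
n=5: pose=(4,-5,W); sL=200/37, sR=200/37; mL=0, mR=-100/37; mL+mR=-100/37 → advance -1; mR−mL=-100/37 → turn -1·90°
n=6: pose=(5,-5,N); sL=10, sR=25; mL=15/2, mR=-5; mL+mR=5/2 → advance +1; mR−mL=-25/2 → turn -1·90°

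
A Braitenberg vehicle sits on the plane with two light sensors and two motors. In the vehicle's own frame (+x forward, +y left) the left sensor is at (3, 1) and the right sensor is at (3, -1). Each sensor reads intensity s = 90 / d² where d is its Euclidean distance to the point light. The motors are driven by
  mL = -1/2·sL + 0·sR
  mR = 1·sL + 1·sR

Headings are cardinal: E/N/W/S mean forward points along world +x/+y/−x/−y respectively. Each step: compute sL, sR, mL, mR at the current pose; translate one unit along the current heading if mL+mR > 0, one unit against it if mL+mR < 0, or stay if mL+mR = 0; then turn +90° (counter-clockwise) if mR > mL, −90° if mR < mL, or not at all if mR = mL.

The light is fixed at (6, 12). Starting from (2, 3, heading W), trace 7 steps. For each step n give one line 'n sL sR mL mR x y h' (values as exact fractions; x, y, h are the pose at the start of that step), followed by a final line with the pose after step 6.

0 90/149 90/113 -45/149 23580/16837 2 3 W
1 9/16 1/2 -9/32 17/16 1 3 S
2 18/17 18/25 -9/17 756/425 1 2 E
3 45/37 45/29 -45/74 2970/1073 2 2 N
4 90/149 90/113 -45/149 23580/16837 2 3 W
5 9/16 1/2 -9/32 17/16 1 3 S
6 18/17 18/25 -9/17 756/425 1 2 E
final 2 2 N

n=0: pose=(2,3,W); sL=90/149, sR=90/113; mL=-45/149, mR=23580/16837; mL+mR=18495/16837 → advance +1; mR−mL=28665/16837 → turn +1·90°
n=1: pose=(1,3,S); sL=9/16, sR=1/2; mL=-9/32, mR=17/16; mL+mR=25/32 → advance +1; mR−mL=43/32 → turn +1·90°
n=2: pose=(1,2,E); sL=18/17, sR=18/25; mL=-9/17, mR=756/425; mL+mR=531/425 → advance +1; mR−mL=981/425 → turn +1·90°
n=3: pose=(2,2,N); sL=45/37, sR=45/29; mL=-45/74, mR=2970/1073; mL+mR=4635/2146 → advance +1; mR−mL=7245/2146 → turn +1·90°
n=4: pose=(2,3,W); sL=90/149, sR=90/113; mL=-45/149, mR=23580/16837; mL+mR=18495/16837 → advance +1; mR−mL=28665/16837 → turn +1·90°
n=5: pose=(1,3,S); sL=9/16, sR=1/2; mL=-9/32, mR=17/16; mL+mR=25/32 → advance +1; mR−mL=43/32 → turn +1·90°
n=6: pose=(1,2,E); sL=18/17, sR=18/25; mL=-9/17, mR=756/425; mL+mR=531/425 → advance +1; mR−mL=981/425 → turn +1·90°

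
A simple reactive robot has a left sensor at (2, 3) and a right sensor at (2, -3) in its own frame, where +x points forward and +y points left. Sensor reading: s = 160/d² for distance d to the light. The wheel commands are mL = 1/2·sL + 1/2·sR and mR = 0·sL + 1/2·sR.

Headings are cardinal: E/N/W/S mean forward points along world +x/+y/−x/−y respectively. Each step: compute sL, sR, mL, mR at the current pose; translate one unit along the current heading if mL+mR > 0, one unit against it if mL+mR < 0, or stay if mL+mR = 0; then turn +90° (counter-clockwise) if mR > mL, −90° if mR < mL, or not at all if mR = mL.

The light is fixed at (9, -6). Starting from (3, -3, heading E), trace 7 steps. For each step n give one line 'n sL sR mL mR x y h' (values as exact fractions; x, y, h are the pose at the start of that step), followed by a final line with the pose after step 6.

0 40/13 10 85/13 5 3 -3 E
1 32 32/13 224/13 16/13 4 -3 S
2 16/5 80/37 496/185 40/37 4 -4 W
3 160/97 32/5 1952/485 16/5 3 -4 N
4 40/13 10 85/13 5 3 -3 E
5 32 32/13 224/13 16/13 4 -3 S
6 16/5 80/37 496/185 40/37 4 -4 W
final 3 -4 N

n=0: pose=(3,-3,E); sL=40/13, sR=10; mL=85/13, mR=5; mL+mR=150/13 → advance +1; mR−mL=-20/13 → turn -1·90°
n=1: pose=(4,-3,S); sL=32, sR=32/13; mL=224/13, mR=16/13; mL+mR=240/13 → advance +1; mR−mL=-16 → turn -1·90°
n=2: pose=(4,-4,W); sL=16/5, sR=80/37; mL=496/185, mR=40/37; mL+mR=696/185 → advance +1; mR−mL=-8/5 → turn -1·90°
n=3: pose=(3,-4,N); sL=160/97, sR=32/5; mL=1952/485, mR=16/5; mL+mR=3504/485 → advance +1; mR−mL=-80/97 → turn -1·90°
n=4: pose=(3,-3,E); sL=40/13, sR=10; mL=85/13, mR=5; mL+mR=150/13 → advance +1; mR−mL=-20/13 → turn -1·90°
n=5: pose=(4,-3,S); sL=32, sR=32/13; mL=224/13, mR=16/13; mL+mR=240/13 → advance +1; mR−mL=-16 → turn -1·90°
n=6: pose=(4,-4,W); sL=16/5, sR=80/37; mL=496/185, mR=40/37; mL+mR=696/185 → advance +1; mR−mL=-8/5 → turn -1·90°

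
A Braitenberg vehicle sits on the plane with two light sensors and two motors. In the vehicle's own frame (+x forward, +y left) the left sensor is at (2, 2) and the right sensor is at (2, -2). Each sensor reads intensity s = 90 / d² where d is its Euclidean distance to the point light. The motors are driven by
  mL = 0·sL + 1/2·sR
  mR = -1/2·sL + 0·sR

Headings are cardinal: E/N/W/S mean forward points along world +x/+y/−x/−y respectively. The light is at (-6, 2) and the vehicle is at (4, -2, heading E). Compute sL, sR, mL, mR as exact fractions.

left sensor world pos  = (6, 0); dL² = 148
right sensor world pos = (6, -4); dR² = 180
sL = 90/148 = 45/74
sR = 90/180 = 1/2
mL = 0·sL + 1/2·sR = 1/4
mR = -1/2·sL + 0·sR = -45/148

45/74 1/2 1/4 -45/148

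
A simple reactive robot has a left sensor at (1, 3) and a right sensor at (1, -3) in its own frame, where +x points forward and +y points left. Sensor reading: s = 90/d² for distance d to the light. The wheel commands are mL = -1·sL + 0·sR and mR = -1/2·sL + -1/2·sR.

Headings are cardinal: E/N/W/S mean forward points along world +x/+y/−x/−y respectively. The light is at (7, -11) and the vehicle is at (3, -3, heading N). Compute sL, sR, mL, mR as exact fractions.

left sensor world pos  = (0, -2); dL² = 130
right sensor world pos = (6, -2); dR² = 82
sL = 90/130 = 9/13
sR = 90/82 = 45/41
mL = -1·sL + 0·sR = -9/13
mR = -1/2·sL + -1/2·sR = -477/533

9/13 45/41 -9/13 -477/533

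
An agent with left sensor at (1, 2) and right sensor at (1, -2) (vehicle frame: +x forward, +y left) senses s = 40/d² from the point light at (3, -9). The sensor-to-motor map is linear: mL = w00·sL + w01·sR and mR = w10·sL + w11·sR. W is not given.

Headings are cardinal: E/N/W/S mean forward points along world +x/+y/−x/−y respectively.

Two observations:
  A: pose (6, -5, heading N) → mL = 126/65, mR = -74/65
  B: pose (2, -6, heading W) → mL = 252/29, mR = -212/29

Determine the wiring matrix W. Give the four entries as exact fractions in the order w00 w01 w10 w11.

1 1/2 -1 1/2

obs A: pose=(6,-5,N) → sL=20/13, sR=4/5, mL=126/65, mR=-74/65
obs B: pose=(2,-6,W) → sL=8, sR=40/29, mL=252/29, mR=-212/29
sensor matrix S = [[20/13, 4/5], [8, 40/29]]; det S = -8064/1885
solve [mL_A; mL_B] = S·[w00; w01] and [mR_A; mR_B] = S·[w10; w11]:
  w00 = 1, w01 = 1/2, w10 = -1, w11 = 1/2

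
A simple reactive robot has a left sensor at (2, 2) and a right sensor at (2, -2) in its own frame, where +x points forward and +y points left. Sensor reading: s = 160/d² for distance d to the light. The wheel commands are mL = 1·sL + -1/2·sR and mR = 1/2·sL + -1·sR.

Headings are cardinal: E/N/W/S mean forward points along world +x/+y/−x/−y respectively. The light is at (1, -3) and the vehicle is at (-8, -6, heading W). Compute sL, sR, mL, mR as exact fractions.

left sensor world pos  = (-10, -8); dL² = 146
right sensor world pos = (-10, -4); dR² = 122
sL = 160/146 = 80/73
sR = 160/122 = 80/61
mL = 1·sL + -1/2·sR = 1960/4453
mR = 1/2·sL + -1·sR = -3400/4453

80/73 80/61 1960/4453 -3400/4453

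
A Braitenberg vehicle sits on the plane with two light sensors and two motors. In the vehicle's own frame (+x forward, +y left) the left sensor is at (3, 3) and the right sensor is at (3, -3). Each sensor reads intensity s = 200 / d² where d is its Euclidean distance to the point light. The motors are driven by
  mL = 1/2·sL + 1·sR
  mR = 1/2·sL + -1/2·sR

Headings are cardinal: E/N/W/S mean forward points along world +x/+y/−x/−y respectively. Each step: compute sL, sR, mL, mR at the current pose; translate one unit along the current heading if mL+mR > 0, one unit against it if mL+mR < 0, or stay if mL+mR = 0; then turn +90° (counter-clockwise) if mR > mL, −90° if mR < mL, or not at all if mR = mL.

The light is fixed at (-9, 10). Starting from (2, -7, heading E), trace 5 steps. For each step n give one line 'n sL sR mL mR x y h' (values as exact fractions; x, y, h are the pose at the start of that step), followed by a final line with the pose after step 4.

n=0: pose=(2,-7,E); sL=25/49, sR=50/149; mL=8625/14602, mR=1275/14602; mL+mR=4950/7301 → advance +1; mR−mL=-75/149 → turn -1·90°
n=1: pose=(3,-7,S); sL=8/25, sR=200/481; mL=6924/12025, mR=-576/12025; mL+mR=6348/12025 → advance +1; mR−mL=-300/481 → turn -1·90°
n=2: pose=(3,-8,W); sL=100/261, sR=100/153; mL=1250/1479, mR=-200/1479; mL+mR=350/493 → advance +1; mR−mL=-50/51 → turn -1·90°
n=3: pose=(2,-8,N); sL=200/289, sR=200/421; mL=99900/121669, mR=13200/121669; mL+mR=113100/121669 → advance +1; mR−mL=-300/421 → turn -1·90°
n=4: pose=(2,-7,E); sL=25/49, sR=50/149; mL=8625/14602, mR=1275/14602; mL+mR=4950/7301 → advance +1; mR−mL=-75/149 → turn -1·90°

0 25/49 50/149 8625/14602 1275/14602 2 -7 E
1 8/25 200/481 6924/12025 -576/12025 3 -7 S
2 100/261 100/153 1250/1479 -200/1479 3 -8 W
3 200/289 200/421 99900/121669 13200/121669 2 -8 N
4 25/49 50/149 8625/14602 1275/14602 2 -7 E
final 3 -7 S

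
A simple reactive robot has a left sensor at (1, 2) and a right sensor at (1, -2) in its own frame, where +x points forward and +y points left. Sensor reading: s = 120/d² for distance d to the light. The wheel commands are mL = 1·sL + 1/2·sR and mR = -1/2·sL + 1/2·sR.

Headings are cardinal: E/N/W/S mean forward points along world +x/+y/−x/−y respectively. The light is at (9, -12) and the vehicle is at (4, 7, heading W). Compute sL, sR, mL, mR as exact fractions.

24/65 40/159 5116/10335 -608/10335

left sensor world pos  = (3, 5); dL² = 325
right sensor world pos = (3, 9); dR² = 477
sL = 120/325 = 24/65
sR = 120/477 = 40/159
mL = 1·sL + 1/2·sR = 5116/10335
mR = -1/2·sL + 1/2·sR = -608/10335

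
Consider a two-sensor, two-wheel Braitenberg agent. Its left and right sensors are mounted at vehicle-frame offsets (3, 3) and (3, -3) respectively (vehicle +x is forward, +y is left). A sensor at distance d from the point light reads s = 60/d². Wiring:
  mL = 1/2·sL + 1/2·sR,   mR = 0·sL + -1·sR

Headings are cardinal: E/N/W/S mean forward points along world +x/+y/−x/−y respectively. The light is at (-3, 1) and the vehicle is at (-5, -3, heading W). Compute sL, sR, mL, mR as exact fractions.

30/37 30/13 750/481 -30/13

left sensor world pos  = (-8, -6); dL² = 74
right sensor world pos = (-8, 0); dR² = 26
sL = 60/74 = 30/37
sR = 60/26 = 30/13
mL = 1/2·sL + 1/2·sR = 750/481
mR = 0·sL + -1·sR = -30/13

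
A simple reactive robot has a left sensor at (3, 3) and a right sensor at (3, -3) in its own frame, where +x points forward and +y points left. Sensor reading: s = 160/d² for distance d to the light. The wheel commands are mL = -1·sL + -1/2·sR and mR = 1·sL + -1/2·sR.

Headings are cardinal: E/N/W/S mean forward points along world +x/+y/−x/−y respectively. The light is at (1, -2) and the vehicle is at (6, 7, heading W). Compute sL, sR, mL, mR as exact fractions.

4 40/37 -168/37 128/37

left sensor world pos  = (3, 4); dL² = 40
right sensor world pos = (3, 10); dR² = 148
sL = 160/40 = 4
sR = 160/148 = 40/37
mL = -1·sL + -1/2·sR = -168/37
mR = 1·sL + -1/2·sR = 128/37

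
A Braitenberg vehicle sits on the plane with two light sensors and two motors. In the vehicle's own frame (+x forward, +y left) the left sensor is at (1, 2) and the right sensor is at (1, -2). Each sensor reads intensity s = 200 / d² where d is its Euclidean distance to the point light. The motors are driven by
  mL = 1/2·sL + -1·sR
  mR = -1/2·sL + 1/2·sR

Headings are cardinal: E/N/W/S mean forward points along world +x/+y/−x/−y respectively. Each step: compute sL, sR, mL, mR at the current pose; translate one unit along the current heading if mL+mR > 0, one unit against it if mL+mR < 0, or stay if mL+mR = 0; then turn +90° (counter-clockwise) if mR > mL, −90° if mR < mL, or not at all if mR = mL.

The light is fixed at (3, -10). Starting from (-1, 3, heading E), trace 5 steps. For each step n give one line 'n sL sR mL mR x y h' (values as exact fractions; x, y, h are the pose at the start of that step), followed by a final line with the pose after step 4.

0 100/117 20/13 -10/9 40/117 -1 3 E
1 40/49 40/41 -1140/2009 160/2009 -2 3 N
2 25/17 25/29 -125/986 -150/493 -2 2 W
3 40/41 200/173 -4740/7093 640/7093 -1 2 N
4 100/53 100/97 -450/5141 -2200/5141 -1 1 W
final 0 1 N

n=0: pose=(-1,3,E); sL=100/117, sR=20/13; mL=-10/9, mR=40/117; mL+mR=-10/13 → advance -1; mR−mL=170/117 → turn +1·90°
n=1: pose=(-2,3,N); sL=40/49, sR=40/41; mL=-1140/2009, mR=160/2009; mL+mR=-20/41 → advance -1; mR−mL=1300/2009 → turn +1·90°
n=2: pose=(-2,2,W); sL=25/17, sR=25/29; mL=-125/986, mR=-150/493; mL+mR=-25/58 → advance -1; mR−mL=-175/986 → turn -1·90°
n=3: pose=(-1,2,N); sL=40/41, sR=200/173; mL=-4740/7093, mR=640/7093; mL+mR=-100/173 → advance -1; mR−mL=5380/7093 → turn +1·90°
n=4: pose=(-1,1,W); sL=100/53, sR=100/97; mL=-450/5141, mR=-2200/5141; mL+mR=-50/97 → advance -1; mR−mL=-1750/5141 → turn -1·90°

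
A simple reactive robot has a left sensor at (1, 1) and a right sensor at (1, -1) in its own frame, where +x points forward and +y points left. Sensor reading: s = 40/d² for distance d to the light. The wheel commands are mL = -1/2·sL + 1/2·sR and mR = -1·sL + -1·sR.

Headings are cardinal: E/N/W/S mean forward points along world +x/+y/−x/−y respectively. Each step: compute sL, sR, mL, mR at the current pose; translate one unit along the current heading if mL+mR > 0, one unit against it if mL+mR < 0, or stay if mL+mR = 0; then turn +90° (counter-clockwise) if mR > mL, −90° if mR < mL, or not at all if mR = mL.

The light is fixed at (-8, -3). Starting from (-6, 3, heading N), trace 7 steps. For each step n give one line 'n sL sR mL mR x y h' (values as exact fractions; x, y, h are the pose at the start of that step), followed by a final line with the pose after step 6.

n=0: pose=(-6,3,N); sL=4/5, sR=20/29; mL=-8/145, mR=-216/145; mL+mR=-224/145 → advance -1; mR−mL=-208/145 → turn -1·90°
n=1: pose=(-6,2,E); sL=8/9, sR=8/5; mL=16/45, mR=-112/45; mL+mR=-32/15 → advance -1; mR−mL=-128/45 → turn -1·90°
n=2: pose=(-7,2,S); sL=2, sR=5/2; mL=1/4, mR=-9/2; mL+mR=-17/4 → advance -1; mR−mL=-19/4 → turn -1·90°
n=3: pose=(-7,3,W); sL=8/5, sR=40/49; mL=-96/245, mR=-592/245; mL+mR=-688/245 → advance -1; mR−mL=-496/245 → turn -1·90°
n=4: pose=(-6,3,N); sL=4/5, sR=20/29; mL=-8/145, mR=-216/145; mL+mR=-224/145 → advance -1; mR−mL=-208/145 → turn -1·90°
n=5: pose=(-6,2,E); sL=8/9, sR=8/5; mL=16/45, mR=-112/45; mL+mR=-32/15 → advance -1; mR−mL=-128/45 → turn -1·90°
n=6: pose=(-7,2,S); sL=2, sR=5/2; mL=1/4, mR=-9/2; mL+mR=-17/4 → advance -1; mR−mL=-19/4 → turn -1·90°

0 4/5 20/29 -8/145 -216/145 -6 3 N
1 8/9 8/5 16/45 -112/45 -6 2 E
2 2 5/2 1/4 -9/2 -7 2 S
3 8/5 40/49 -96/245 -592/245 -7 3 W
4 4/5 20/29 -8/145 -216/145 -6 3 N
5 8/9 8/5 16/45 -112/45 -6 2 E
6 2 5/2 1/4 -9/2 -7 2 S
final -7 3 W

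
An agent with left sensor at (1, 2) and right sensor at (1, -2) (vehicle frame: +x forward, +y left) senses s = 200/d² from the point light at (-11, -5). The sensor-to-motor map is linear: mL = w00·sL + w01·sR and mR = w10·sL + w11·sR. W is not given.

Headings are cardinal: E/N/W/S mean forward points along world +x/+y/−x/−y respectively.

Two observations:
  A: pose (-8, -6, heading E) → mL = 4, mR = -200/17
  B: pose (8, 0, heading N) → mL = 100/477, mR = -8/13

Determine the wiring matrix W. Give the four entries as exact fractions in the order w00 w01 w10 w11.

obs A: pose=(-8,-6,E) → sL=200/17, sR=8, mL=4, mR=-200/17
obs B: pose=(8,0,N) → sL=8/13, sR=200/477, mL=100/477, mR=-8/13
sensor matrix S = [[200/17, 8], [8/13, 200/477]]; det S = 1024/105417
solve [mL_A; mL_B] = S·[w00; w01] and [mR_A; mR_B] = S·[w10; w11]:
  w00 = 0, w01 = 1/2, w10 = -1, w11 = 0

0 1/2 -1 0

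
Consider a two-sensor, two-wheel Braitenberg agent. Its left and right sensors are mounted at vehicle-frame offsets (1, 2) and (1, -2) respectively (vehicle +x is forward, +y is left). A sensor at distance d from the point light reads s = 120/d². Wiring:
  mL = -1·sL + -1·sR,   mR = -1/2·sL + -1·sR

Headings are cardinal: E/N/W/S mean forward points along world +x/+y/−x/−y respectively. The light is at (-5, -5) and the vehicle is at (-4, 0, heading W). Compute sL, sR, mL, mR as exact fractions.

40/3 120/49 -2320/147 -1340/147

left sensor world pos  = (-5, -2); dL² = 9
right sensor world pos = (-5, 2); dR² = 49
sL = 120/9 = 40/3
sR = 120/49 = 120/49
mL = -1·sL + -1·sR = -2320/147
mR = -1/2·sL + -1·sR = -1340/147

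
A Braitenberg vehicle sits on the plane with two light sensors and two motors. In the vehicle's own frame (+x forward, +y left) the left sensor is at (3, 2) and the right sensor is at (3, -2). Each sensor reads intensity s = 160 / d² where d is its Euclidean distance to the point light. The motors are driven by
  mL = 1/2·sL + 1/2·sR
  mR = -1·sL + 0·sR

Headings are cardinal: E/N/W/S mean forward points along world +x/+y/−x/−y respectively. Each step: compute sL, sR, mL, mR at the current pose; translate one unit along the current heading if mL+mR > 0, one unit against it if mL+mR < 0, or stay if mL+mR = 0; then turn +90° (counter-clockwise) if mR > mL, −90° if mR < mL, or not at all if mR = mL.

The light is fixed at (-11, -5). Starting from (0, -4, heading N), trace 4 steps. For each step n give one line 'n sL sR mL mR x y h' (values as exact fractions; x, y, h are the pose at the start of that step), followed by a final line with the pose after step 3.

n=0: pose=(0,-4,N); sL=160/97, sR=32/37; mL=4512/3589, mR=-160/97; mL+mR=-1408/3589 → advance -1; mR−mL=-10432/3589 → turn -1·90°
n=1: pose=(0,-5,E); sL=4/5, sR=4/5; mL=4/5, mR=-4/5; mL+mR=0 → advance +0; mR−mL=-8/5 → turn -1·90°
n=2: pose=(0,-5,S); sL=80/89, sR=16/9; mL=1072/801, mR=-80/89; mL+mR=352/801 → advance +1; mR−mL=-1792/801 → turn -1·90°
n=3: pose=(0,-6,W); sL=160/73, sR=32/13; mL=2208/949, mR=-160/73; mL+mR=128/949 → advance +1; mR−mL=-4288/949 → turn -1·90°

0 160/97 32/37 4512/3589 -160/97 0 -4 N
1 4/5 4/5 4/5 -4/5 0 -5 E
2 80/89 16/9 1072/801 -80/89 0 -5 S
3 160/73 32/13 2208/949 -160/73 0 -6 W
final -1 -6 N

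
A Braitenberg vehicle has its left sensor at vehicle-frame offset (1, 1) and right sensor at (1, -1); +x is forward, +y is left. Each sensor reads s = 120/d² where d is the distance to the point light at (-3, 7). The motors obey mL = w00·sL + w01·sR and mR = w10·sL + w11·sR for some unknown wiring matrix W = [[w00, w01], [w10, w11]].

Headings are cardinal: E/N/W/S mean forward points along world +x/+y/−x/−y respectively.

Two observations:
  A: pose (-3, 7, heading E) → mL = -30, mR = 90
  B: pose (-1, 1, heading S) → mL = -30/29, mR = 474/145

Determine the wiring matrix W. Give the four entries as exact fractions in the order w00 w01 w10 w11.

obs A: pose=(-3,7,E) → sL=60, sR=60, mL=-30, mR=90
obs B: pose=(-1,1,S) → sL=60/29, sR=12/5, mL=-30/29, mR=474/145
sensor matrix S = [[60, 60], [60/29, 12/5]]; det S = 576/29
solve [mL_A; mL_B] = S·[w00; w01] and [mR_A; mR_B] = S·[w10; w11]:
  w00 = -1/2, w01 = 0, w10 = 1, w11 = 1/2

-1/2 0 1 1/2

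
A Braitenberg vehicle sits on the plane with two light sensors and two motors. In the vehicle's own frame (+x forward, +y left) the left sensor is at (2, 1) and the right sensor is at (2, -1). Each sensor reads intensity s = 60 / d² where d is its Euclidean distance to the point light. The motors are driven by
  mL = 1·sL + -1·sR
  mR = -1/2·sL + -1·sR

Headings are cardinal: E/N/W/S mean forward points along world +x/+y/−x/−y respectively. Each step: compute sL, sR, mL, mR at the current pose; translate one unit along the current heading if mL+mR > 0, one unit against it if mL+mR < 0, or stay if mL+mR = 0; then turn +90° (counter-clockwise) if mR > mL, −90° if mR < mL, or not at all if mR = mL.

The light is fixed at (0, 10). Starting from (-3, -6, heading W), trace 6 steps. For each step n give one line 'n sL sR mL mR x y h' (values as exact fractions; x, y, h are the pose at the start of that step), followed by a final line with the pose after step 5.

0 30/157 6/25 -192/3925 -1317/3925 -3 -6 W
1 12/41 60/197 -96/8077 -3642/8077 -2 -6 N
2 15/64 5/27 85/1728 -1045/3456 -2 -7 E
3 12/73 60/377 144/27521 -6642/27521 -3 -7 S
4 30/157 6/25 -192/3925 -1317/3925 -3 -6 W
5 12/41 60/197 -96/8077 -3642/8077 -2 -6 N
final -2 -7 E

n=0: pose=(-3,-6,W); sL=30/157, sR=6/25; mL=-192/3925, mR=-1317/3925; mL+mR=-1509/3925 → advance -1; mR−mL=-45/157 → turn -1·90°
n=1: pose=(-2,-6,N); sL=12/41, sR=60/197; mL=-96/8077, mR=-3642/8077; mL+mR=-3738/8077 → advance -1; mR−mL=-18/41 → turn -1·90°
n=2: pose=(-2,-7,E); sL=15/64, sR=5/27; mL=85/1728, mR=-1045/3456; mL+mR=-875/3456 → advance -1; mR−mL=-45/128 → turn -1·90°
n=3: pose=(-3,-7,S); sL=12/73, sR=60/377; mL=144/27521, mR=-6642/27521; mL+mR=-6498/27521 → advance -1; mR−mL=-18/73 → turn -1·90°
n=4: pose=(-3,-6,W); sL=30/157, sR=6/25; mL=-192/3925, mR=-1317/3925; mL+mR=-1509/3925 → advance -1; mR−mL=-45/157 → turn -1·90°
n=5: pose=(-2,-6,N); sL=12/41, sR=60/197; mL=-96/8077, mR=-3642/8077; mL+mR=-3738/8077 → advance -1; mR−mL=-18/41 → turn -1·90°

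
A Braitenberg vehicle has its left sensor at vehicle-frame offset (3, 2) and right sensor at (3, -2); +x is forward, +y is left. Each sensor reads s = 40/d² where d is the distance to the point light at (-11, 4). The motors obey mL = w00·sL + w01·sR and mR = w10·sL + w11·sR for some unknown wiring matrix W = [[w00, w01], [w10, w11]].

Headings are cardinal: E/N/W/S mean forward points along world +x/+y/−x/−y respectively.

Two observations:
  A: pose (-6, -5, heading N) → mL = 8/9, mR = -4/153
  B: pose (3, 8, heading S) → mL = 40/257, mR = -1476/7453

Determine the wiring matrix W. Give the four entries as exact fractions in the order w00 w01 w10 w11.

obs A: pose=(-6,-5,N) → sL=8/9, sR=8/17, mL=8/9, mR=-4/153
obs B: pose=(3,8,S) → sL=40/257, sR=8/29, mL=40/257, mR=-1476/7453
sensor matrix S = [[8/9, 8/17], [40/257, 8/29]]; det S = 196096/1140309
solve [mL_A; mL_B] = S·[w00; w01] and [mR_A; mR_B] = S·[w10; w11]:
  w00 = 1, w01 = 0, w10 = 1/2, w11 = -1

1 0 1/2 -1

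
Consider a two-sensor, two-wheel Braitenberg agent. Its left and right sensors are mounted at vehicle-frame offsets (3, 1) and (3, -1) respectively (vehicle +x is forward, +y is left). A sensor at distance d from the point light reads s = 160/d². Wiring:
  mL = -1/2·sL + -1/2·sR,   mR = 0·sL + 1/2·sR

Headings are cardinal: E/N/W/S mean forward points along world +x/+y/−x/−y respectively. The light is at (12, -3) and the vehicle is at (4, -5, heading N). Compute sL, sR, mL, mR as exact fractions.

left sensor world pos  = (3, -2); dL² = 82
right sensor world pos = (5, -2); dR² = 50
sL = 160/82 = 80/41
sR = 160/50 = 16/5
mL = -1/2·sL + -1/2·sR = -528/205
mR = 0·sL + 1/2·sR = 8/5

80/41 16/5 -528/205 8/5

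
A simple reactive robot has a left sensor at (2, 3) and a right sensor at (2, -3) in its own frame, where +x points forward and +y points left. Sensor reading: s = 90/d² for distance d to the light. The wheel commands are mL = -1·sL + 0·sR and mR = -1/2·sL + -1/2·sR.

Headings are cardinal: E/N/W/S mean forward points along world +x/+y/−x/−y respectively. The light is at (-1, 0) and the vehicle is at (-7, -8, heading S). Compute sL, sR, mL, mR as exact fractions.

90/109 90/181 -90/109 -13050/19729

left sensor world pos  = (-4, -10); dL² = 109
right sensor world pos = (-10, -10); dR² = 181
sL = 90/109 = 90/109
sR = 90/181 = 90/181
mL = -1·sL + 0·sR = -90/109
mR = -1/2·sL + -1/2·sR = -13050/19729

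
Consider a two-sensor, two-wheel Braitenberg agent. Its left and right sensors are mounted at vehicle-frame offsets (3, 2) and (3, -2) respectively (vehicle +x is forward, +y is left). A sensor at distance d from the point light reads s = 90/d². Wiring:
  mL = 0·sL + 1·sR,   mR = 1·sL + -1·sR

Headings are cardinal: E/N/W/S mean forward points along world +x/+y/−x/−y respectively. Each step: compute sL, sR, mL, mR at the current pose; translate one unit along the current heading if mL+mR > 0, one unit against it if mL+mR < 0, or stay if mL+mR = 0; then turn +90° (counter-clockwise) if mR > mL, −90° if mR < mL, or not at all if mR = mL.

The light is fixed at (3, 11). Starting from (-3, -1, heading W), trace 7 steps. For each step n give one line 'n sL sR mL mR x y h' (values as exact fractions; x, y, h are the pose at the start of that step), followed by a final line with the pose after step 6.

0 90/277 90/181 90/181 -8640/50137 -3 -1 W
1 5/9 45/53 45/53 -140/477 -4 -1 N
2 90/97 18/37 18/37 1584/3589 -4 0 E
3 45/106 9/26 9/26 54/689 -3 0 S
4 90/277 90/181 90/181 -8640/50137 -3 -1 W
5 5/9 45/53 45/53 -140/477 -4 -1 N
6 90/97 18/37 18/37 1584/3589 -4 0 E
final -3 0 S

n=0: pose=(-3,-1,W); sL=90/277, sR=90/181; mL=90/181, mR=-8640/50137; mL+mR=90/277 → advance +1; mR−mL=-33570/50137 → turn -1·90°
n=1: pose=(-4,-1,N); sL=5/9, sR=45/53; mL=45/53, mR=-140/477; mL+mR=5/9 → advance +1; mR−mL=-545/477 → turn -1·90°
n=2: pose=(-4,0,E); sL=90/97, sR=18/37; mL=18/37, mR=1584/3589; mL+mR=90/97 → advance +1; mR−mL=-162/3589 → turn -1·90°
n=3: pose=(-3,0,S); sL=45/106, sR=9/26; mL=9/26, mR=54/689; mL+mR=45/106 → advance +1; mR−mL=-369/1378 → turn -1·90°
n=4: pose=(-3,-1,W); sL=90/277, sR=90/181; mL=90/181, mR=-8640/50137; mL+mR=90/277 → advance +1; mR−mL=-33570/50137 → turn -1·90°
n=5: pose=(-4,-1,N); sL=5/9, sR=45/53; mL=45/53, mR=-140/477; mL+mR=5/9 → advance +1; mR−mL=-545/477 → turn -1·90°
n=6: pose=(-4,0,E); sL=90/97, sR=18/37; mL=18/37, mR=1584/3589; mL+mR=90/97 → advance +1; mR−mL=-162/3589 → turn -1·90°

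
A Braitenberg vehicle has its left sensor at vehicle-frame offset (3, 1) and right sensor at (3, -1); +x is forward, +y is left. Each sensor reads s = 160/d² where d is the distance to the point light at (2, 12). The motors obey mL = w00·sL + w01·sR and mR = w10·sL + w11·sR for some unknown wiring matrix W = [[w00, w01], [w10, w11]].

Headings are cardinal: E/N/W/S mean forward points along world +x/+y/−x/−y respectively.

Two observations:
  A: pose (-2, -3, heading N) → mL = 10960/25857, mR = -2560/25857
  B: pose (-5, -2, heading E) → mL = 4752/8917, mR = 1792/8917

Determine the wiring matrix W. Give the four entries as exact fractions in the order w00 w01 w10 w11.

1 -1/2 1 -1

obs A: pose=(-2,-3,N) → sL=160/169, sR=160/153, mL=10960/25857, mR=-2560/25857
obs B: pose=(-5,-2,E) → sL=32/37, sR=160/241, mL=4752/8917, mR=1792/8917
sensor matrix S = [[160/169, 160/153], [32/37, 160/241]]; det S = -63610880/230566869
solve [mL_A; mL_B] = S·[w00; w01] and [mR_A; mR_B] = S·[w10; w11]:
  w00 = 1, w01 = -1/2, w10 = 1, w11 = -1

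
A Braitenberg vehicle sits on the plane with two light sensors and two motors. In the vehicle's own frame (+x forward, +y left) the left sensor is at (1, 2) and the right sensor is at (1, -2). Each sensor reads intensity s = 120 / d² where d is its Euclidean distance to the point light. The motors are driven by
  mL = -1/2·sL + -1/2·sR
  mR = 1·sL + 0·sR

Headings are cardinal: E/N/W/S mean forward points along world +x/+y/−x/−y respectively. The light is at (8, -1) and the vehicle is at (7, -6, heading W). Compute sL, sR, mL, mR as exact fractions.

left sensor world pos  = (6, -8); dL² = 53
right sensor world pos = (6, -4); dR² = 13
sL = 120/53 = 120/53
sR = 120/13 = 120/13
mL = -1/2·sL + -1/2·sR = -3960/689
mR = 1·sL + 0·sR = 120/53

120/53 120/13 -3960/689 120/53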